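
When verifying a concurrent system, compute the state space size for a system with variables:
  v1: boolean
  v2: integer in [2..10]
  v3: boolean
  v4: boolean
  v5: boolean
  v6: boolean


State space = product of domain sizes of all variables.
Domain sizes:
  v1 (boolean): 2
  v2 (integer in [2..10]): 9
  v3 (boolean): 2
  v4 (boolean): 2
  v5 (boolean): 2
  v6 (boolean): 2
Product = 2 * 9 * 2 * 2 * 2 * 2 = 288

288


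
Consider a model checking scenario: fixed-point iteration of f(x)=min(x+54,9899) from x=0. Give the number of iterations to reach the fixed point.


Step 1: x=0, cap=9899, increment=54
Step 2: x grows by 54 each step until capped at 9899; fixed point is x=9899
Step 3: iterations = ceil(9899/54) = 184

184


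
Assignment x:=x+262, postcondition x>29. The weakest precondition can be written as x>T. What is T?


Formula: wp(x:=E, P) = P[E/x] (substitute E for x in postcondition)
Step 1: Postcondition: x>29
Step 2: Substitute x+262 for x: x+262>29
Step 3: Solve for x: x > 29-262 = -233

-233


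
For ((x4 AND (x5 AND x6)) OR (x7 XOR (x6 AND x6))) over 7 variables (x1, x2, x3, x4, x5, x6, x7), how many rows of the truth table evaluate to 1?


Formula: ((x4 AND (x5 AND x6)) OR (x7 XOR (x6 AND x6))) over 7 vars (128 rows)
Evaluate each row (x1, x2, x3, x4, x5, x6, x7 as bits, MSB first):
  row 0 [0000000]: ((0 AND (0 AND 0)) OR (0 XOR (0 AND 0))) -> 0
  row 1 [0000001]: ((0 AND (0 AND 0)) OR (1 XOR (0 AND 0))) -> 1
  row 2 [0000010]: ((0 AND (0 AND 1)) OR (0 XOR (1 AND 1))) -> 1
  row 3 [0000011]: ((0 AND (0 AND 1)) OR (1 XOR (1 AND 1))) -> 0
  row 4 [0000100]: ((0 AND (1 AND 0)) OR (0 XOR (0 AND 0))) -> 0
  (every remaining row is evaluated the same way; all 128 results are listed next)
Full result column, 8 rows per line (x1,x2,x3,x4 fixed per line; x5,x6,x7 runs 000..111 left to right):
  rows 0-7 [x1,x2,x3,x4=0000]: 01100110  (ones: 4)
  rows 8-15 [x1,x2,x3,x4=0001]: 01100111  (ones: 5)
  rows 16-23 [x1,x2,x3,x4=0010]: 01100110  (ones: 4)
  rows 24-31 [x1,x2,x3,x4=0011]: 01100111  (ones: 5)
  rows 32-39 [x1,x2,x3,x4=0100]: 01100110  (ones: 4)
  rows 40-47 [x1,x2,x3,x4=0101]: 01100111  (ones: 5)
  rows 48-55 [x1,x2,x3,x4=0110]: 01100110  (ones: 4)
  rows 56-63 [x1,x2,x3,x4=0111]: 01100111  (ones: 5)
  rows 64-71 [x1,x2,x3,x4=1000]: 01100110  (ones: 4)
  rows 72-79 [x1,x2,x3,x4=1001]: 01100111  (ones: 5)
  rows 80-87 [x1,x2,x3,x4=1010]: 01100110  (ones: 4)
  rows 88-95 [x1,x2,x3,x4=1011]: 01100111  (ones: 5)
  rows 96-103 [x1,x2,x3,x4=1100]: 01100110  (ones: 4)
  rows 104-111 [x1,x2,x3,x4=1101]: 01100111  (ones: 5)
  rows 112-119 [x1,x2,x3,x4=1110]: 01100110  (ones: 4)
  rows 120-127 [x1,x2,x3,x4=1111]: 01100111  (ones: 5)
Count of 1-rows = 4+5+4+5+4+5+4+5+4+5+4+5+4+5+4+5 = 72

72


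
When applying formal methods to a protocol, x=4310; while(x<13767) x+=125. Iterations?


Step 1: x goes from 4310 toward 13767 by 125; the body runs while x<13767, so iterations = ceil((bound-start)/step)
Step 2: Distance=9457
Step 3: ceil(9457/125)=76

76


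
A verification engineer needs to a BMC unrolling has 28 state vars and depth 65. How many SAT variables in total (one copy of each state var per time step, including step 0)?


BMC unrolls to depth k, creating one copy of each state var for steps 0..k.
Step count = 65 + 1 = 66 (steps 0 through 65)
Vars per step = 28
Total = 28 * 66 = 1848

1848


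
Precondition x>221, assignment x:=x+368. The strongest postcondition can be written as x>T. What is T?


Formula: sp(P, x:=E) = exists old_x. (x = E[old_x/x]) AND P[old_x/x] (old_x is the value of x before the assignment; eliminate old_x by solving x = E[old_x/x] for old_x)
Step 1: Precondition P: x>221, i.e. old_x > 221
Step 2: Assignment gives x = old_x + 368, so old_x = x - 368
Step 3: Substitute into P: x - 368 > 221
Step 4: Simplify: x > 221+368 = 589

589


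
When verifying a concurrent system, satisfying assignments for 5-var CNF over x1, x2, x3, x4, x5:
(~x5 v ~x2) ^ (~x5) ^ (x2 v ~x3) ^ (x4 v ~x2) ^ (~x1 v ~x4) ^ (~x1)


CNF with 6 clauses over 5 vars (32 assignments).
An assignment satisfies CNF iff every clause has >=1 true literal.
Check each row (bits = x1,x2,x3,x4,x5; clause T/F shown):
  row 0 [00000]: clauses=TTTTTT -> 1
  row 1 [00001]: clauses=TFTTTT -> 0
  row 2 [00010]: clauses=TTTTTT -> 1
  row 3 [00011]: clauses=TFTTTT -> 0
  row 4 [00100]: clauses=TTFTTT -> 0
  row 5 [00101]: clauses=TFFTTT -> 0
  row 6 [00110]: clauses=TTFTTT -> 0
  row 7 [00111]: clauses=TFFTTT -> 0
  row 8 [01000]: clauses=TTTFTT -> 0
  row 9 [01001]: clauses=FFTFTT -> 0
  row 10 [01010]: clauses=TTTTTT -> 1
  row 11 [01011]: clauses=FFTTTT -> 0
  row 12 [01100]: clauses=TTTFTT -> 0
  row 13 [01101]: clauses=FFTFTT -> 0
  row 14 [01110]: clauses=TTTTTT -> 1
  row 15 [01111]: clauses=FFTTTT -> 0
  row 16 [10000]: clauses=TTTTTF -> 0
  row 17 [10001]: clauses=TFTTTF -> 0
  row 18 [10010]: clauses=TTTTFF -> 0
  row 19 [10011]: clauses=TFTTFF -> 0
  row 20 [10100]: clauses=TTFTTF -> 0
  row 21 [10101]: clauses=TFFTTF -> 0
  row 22 [10110]: clauses=TTFTFF -> 0
  row 23 [10111]: clauses=TFFTFF -> 0
  row 24 [11000]: clauses=TTTFTF -> 0
  row 25 [11001]: clauses=FFTFTF -> 0
  row 26 [11010]: clauses=TTTTFF -> 0
  row 27 [11011]: clauses=FFTTFF -> 0
  row 28 [11100]: clauses=TTTFTF -> 0
  row 29 [11101]: clauses=FFTFTF -> 0
  row 30 [11110]: clauses=TTTTFF -> 0
  row 31 [11111]: clauses=FFTTFF -> 0
Full result column, 8 rows per line (x1,x2 fixed per line; x3,x4,x5 runs 000..111 left to right):
  rows 0-7 [x1,x2=00]: 10100000  (ones: 2)
  rows 8-15 [x1,x2=01]: 00100010  (ones: 2)
  rows 16-23 [x1,x2=10]: 00000000  (ones: 0)
  rows 24-31 [x1,x2=11]: 00000000  (ones: 0)
Satisfying assignments = 2+2+0+0 = 4

4


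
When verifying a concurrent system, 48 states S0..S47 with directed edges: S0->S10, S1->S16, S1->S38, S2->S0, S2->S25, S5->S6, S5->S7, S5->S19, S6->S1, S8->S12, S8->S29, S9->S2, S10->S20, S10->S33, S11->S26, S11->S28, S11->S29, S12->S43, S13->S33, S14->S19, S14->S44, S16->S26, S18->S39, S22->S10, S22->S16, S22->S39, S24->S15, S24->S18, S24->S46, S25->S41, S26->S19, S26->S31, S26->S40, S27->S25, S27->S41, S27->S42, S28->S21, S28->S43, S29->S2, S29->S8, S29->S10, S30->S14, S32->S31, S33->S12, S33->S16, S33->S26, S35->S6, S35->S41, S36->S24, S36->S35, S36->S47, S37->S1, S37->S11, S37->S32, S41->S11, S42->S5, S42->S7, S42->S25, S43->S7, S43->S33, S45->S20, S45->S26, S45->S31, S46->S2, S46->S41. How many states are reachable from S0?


BFS from S0:
  layer 0: {S0}
  layer 1: {S10}
  layer 2: {S20, S33}
  layer 3: {S12, S16, S26}
  layer 4: {S19, S31, S40, S43}
  layer 5: {S7}
Reachable set: {S0, S7, S10, S12, S16, S19, S20, S26, S31, S33, S40, S43}
Count = 12

12


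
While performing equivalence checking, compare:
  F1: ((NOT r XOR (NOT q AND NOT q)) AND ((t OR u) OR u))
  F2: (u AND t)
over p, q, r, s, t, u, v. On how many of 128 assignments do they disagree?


F1 = ((NOT r XOR (NOT q AND NOT q)) AND ((t OR u) OR u))
F2 = (u AND t)
Evaluate both on each of 128 rows (bits = p,q,r,s,t,u,v):
  row 0 [0000000]: F1=0 F2=0 -> 0
  row 1 [0000001]: F1=0 F2=0 -> 0
  row 2 [0000010]: F1=0 F2=0 -> 0
  row 3 [0000011]: F1=0 F2=0 -> 0
  row 4 [0000100]: F1=0 F2=0 -> 0
  (every remaining row is evaluated the same way; all 128 results are listed next)
Full result column, 8 rows per line (p,q,r,s fixed per line; t,u,v runs 000..111 left to right):
  rows 0-7 [p,q,r,s=0000]: 00000011  (ones: 2)
  rows 8-15 [p,q,r,s=0001]: 00000011  (ones: 2)
  rows 16-23 [p,q,r,s=0010]: 00111100  (ones: 4)
  rows 24-31 [p,q,r,s=0011]: 00111100  (ones: 4)
  rows 32-39 [p,q,r,s=0100]: 00111100  (ones: 4)
  rows 40-47 [p,q,r,s=0101]: 00111100  (ones: 4)
  rows 48-55 [p,q,r,s=0110]: 00000011  (ones: 2)
  rows 56-63 [p,q,r,s=0111]: 00000011  (ones: 2)
  rows 64-71 [p,q,r,s=1000]: 00000011  (ones: 2)
  rows 72-79 [p,q,r,s=1001]: 00000011  (ones: 2)
  rows 80-87 [p,q,r,s=1010]: 00111100  (ones: 4)
  rows 88-95 [p,q,r,s=1011]: 00111100  (ones: 4)
  rows 96-103 [p,q,r,s=1100]: 00111100  (ones: 4)
  rows 104-111 [p,q,r,s=1101]: 00111100  (ones: 4)
  rows 112-119 [p,q,r,s=1110]: 00000011  (ones: 2)
  rows 120-127 [p,q,r,s=1111]: 00000011  (ones: 2)
Disagreements = 2+2+4+4+4+4+2+2+2+2+4+4+4+4+2+2 = 48

48


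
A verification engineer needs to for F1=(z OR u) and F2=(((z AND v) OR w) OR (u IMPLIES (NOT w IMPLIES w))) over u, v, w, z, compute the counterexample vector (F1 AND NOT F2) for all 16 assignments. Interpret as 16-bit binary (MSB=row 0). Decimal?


F1 = (z OR u)
F2 = (((z AND v) OR w) OR (u IMPLIES (NOT w IMPLIES w)))
Counterexample to F1=>F2 is where F1=1 and F2=0.
Evaluate each row (bits = u,v,w,z, MSB first):
  row 0 [0000]: F1=0 F2=1 -> F1&~F2 -> 0
  row 1 [0001]: F1=1 F2=1 -> F1&~F2 -> 0
  row 2 [0010]: F1=0 F2=1 -> F1&~F2 -> 0
  row 3 [0011]: F1=1 F2=1 -> F1&~F2 -> 0
  row 4 [0100]: F1=0 F2=1 -> F1&~F2 -> 0
  row 5 [0101]: F1=1 F2=1 -> F1&~F2 -> 0
  row 6 [0110]: F1=0 F2=1 -> F1&~F2 -> 0
  row 7 [0111]: F1=1 F2=1 -> F1&~F2 -> 0
  row 8 [1000]: F1=1 F2=0 -> F1&~F2 -> 1
  row 9 [1001]: F1=1 F2=0 -> F1&~F2 -> 1
  row 10 [1010]: F1=1 F2=1 -> F1&~F2 -> 0
  row 11 [1011]: F1=1 F2=1 -> F1&~F2 -> 0
  row 12 [1100]: F1=1 F2=0 -> F1&~F2 -> 1
  row 13 [1101]: F1=1 F2=1 -> F1&~F2 -> 0
  row 14 [1110]: F1=1 F2=1 -> F1&~F2 -> 0
  row 15 [1111]: F1=1 F2=1 -> F1&~F2 -> 0
Full result column, 4 rows per line (u,v fixed per line; w,z runs 00..11 left to right):
  rows 0-3 [u,v=00]: 0000  = hex 0
  rows 4-7 [u,v=01]: 0000  = hex 0
  rows 8-11 [u,v=10]: 1100  = hex C
  rows 12-15 [u,v=11]: 1000  = hex 8
Counterexample vector (row 0 .. row 15) = 0000000011001000
Output column grouped in 4s = 0000 0000 1100 1000 = 0x00C8
Convert to decimal digit by digit (value = value*16 + digit):
  0 -> 0
  0*16 + 0 = 0
  0*16 + 12 (C) = 12
  12*16 + 8 = 200
Decimal = 200

200


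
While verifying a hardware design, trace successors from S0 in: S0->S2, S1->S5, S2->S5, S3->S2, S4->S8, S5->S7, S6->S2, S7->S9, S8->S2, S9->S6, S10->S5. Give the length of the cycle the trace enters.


Trace from S0 until a state repeats:
  S0 -> S2 -> S5 -> S7 -> S9 -> S6 -> S2
S2 first seen at step 1, revisited at step 6.
Cycle length = 6 - 1 = 5

5


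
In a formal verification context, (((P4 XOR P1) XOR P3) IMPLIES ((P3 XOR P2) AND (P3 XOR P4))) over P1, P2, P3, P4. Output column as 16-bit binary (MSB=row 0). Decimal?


Formula: (((P4 XOR P1) XOR P3) IMPLIES ((P3 XOR P2) AND (P3 XOR P4))) over P1, P2, P3, P4 (16 rows)
Evaluate each row (bits = P1,P2,P3,P4, MSB first):
  row 0 [0000]: (((0 XOR 0) XOR 0) IMPLIES ((0 XOR 0) AND (0 XOR 0))) -> 1
  row 1 [0001]: (((1 XOR 0) XOR 0) IMPLIES ((0 XOR 0) AND (0 XOR 1))) -> 0
  row 2 [0010]: (((0 XOR 0) XOR 1) IMPLIES ((1 XOR 0) AND (1 XOR 0))) -> 1
  row 3 [0011]: (((1 XOR 0) XOR 1) IMPLIES ((1 XOR 0) AND (1 XOR 1))) -> 1
  row 4 [0100]: (((0 XOR 0) XOR 0) IMPLIES ((0 XOR 1) AND (0 XOR 0))) -> 1
  row 5 [0101]: (((1 XOR 0) XOR 0) IMPLIES ((0 XOR 1) AND (0 XOR 1))) -> 1
  row 6 [0110]: (((0 XOR 0) XOR 1) IMPLIES ((1 XOR 1) AND (1 XOR 0))) -> 0
  row 7 [0111]: (((1 XOR 0) XOR 1) IMPLIES ((1 XOR 1) AND (1 XOR 1))) -> 1
  row 8 [1000]: (((0 XOR 1) XOR 0) IMPLIES ((0 XOR 0) AND (0 XOR 0))) -> 0
  row 9 [1001]: (((1 XOR 1) XOR 0) IMPLIES ((0 XOR 0) AND (0 XOR 1))) -> 1
  row 10 [1010]: (((0 XOR 1) XOR 1) IMPLIES ((1 XOR 0) AND (1 XOR 0))) -> 1
  row 11 [1011]: (((1 XOR 1) XOR 1) IMPLIES ((1 XOR 0) AND (1 XOR 1))) -> 0
  row 12 [1100]: (((0 XOR 1) XOR 0) IMPLIES ((0 XOR 1) AND (0 XOR 0))) -> 0
  row 13 [1101]: (((1 XOR 1) XOR 0) IMPLIES ((0 XOR 1) AND (0 XOR 1))) -> 1
  row 14 [1110]: (((0 XOR 1) XOR 1) IMPLIES ((1 XOR 1) AND (1 XOR 0))) -> 1
  row 15 [1111]: (((1 XOR 1) XOR 1) IMPLIES ((1 XOR 1) AND (1 XOR 1))) -> 0
Full result column, 4 rows per line (P1,P2 fixed per line; P3,P4 runs 00..11 left to right):
  rows 0-3 [P1,P2=00]: 1011  = hex B
  rows 4-7 [P1,P2=01]: 1101  = hex D
  rows 8-11 [P1,P2=10]: 0110  = hex 6
  rows 12-15 [P1,P2=11]: 0110  = hex 6
Output column (row 0 .. row 15) = 1011110101100110
Output column grouped in 4s = 1011 1101 0110 0110 = 0xBD66
Convert to decimal digit by digit (value = value*16 + digit):
  B -> 11
  11*16 + 13 (D) = 189
  189*16 + 6 = 3030
  3030*16 + 6 = 48486
Decimal = 48486

48486


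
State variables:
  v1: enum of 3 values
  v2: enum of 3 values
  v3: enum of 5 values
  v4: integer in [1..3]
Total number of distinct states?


State space = product of domain sizes of all variables.
Domain sizes:
  v1 (enum of 3 values): 3
  v2 (enum of 3 values): 3
  v3 (enum of 5 values): 5
  v4 (integer in [1..3]): 3
Product = 3 * 3 * 5 * 3 = 135

135


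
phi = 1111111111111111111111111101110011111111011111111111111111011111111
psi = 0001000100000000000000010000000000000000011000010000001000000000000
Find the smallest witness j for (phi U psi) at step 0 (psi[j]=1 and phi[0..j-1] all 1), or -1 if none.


(phi U psi) at 0: need smallest j with psi[j]=1 and phi[i]=1 for all i in [0,j).
Scan from step 0:
  step 0: phi=1, psi=0 -> continue
  step 1: phi=1, psi=0 -> continue
  step 2: phi=1, psi=0 -> continue
  step 3: psi=1 and phi held for [0,3) -> witness found
Witness step = 3

3


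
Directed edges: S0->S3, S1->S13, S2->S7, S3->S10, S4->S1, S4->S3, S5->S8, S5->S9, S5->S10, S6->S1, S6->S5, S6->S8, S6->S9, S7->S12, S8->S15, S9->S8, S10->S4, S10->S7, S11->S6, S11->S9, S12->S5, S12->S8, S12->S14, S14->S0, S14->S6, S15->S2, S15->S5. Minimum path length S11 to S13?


BFS layer-by-layer from S11:
  dist 0: {S11}
  dist 1: {S6, S9}
  dist 2: {S1, S5, S8}
  dist 3: {S10, S13, S15}
  -> S13 reached at distance 3
Shortest path length = 3

3


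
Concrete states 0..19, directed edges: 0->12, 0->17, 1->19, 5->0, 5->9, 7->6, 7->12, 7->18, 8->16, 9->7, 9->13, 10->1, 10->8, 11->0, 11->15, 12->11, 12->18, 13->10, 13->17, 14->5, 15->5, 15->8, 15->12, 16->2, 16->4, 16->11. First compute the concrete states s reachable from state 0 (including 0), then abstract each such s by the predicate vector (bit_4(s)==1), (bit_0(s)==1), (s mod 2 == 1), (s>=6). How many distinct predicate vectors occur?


BFS from 0:
Concrete reachable: {0, 1, 2, 4, 5, 6, 7, 8, 9, 10, 11, 12, 13, 15, 16, 17, 18, 19}
Abstract via predicates (bit_4(s)==1), (bit_0(s)==1), (s mod 2 == 1), (s>=6):
  (0,0,0,0) <- {0, 2, 4}
  (0,0,0,1) <- {6, 8, 10, 12}
  (0,1,1,0) <- {1, 5}
  (0,1,1,1) <- {7, 9, 11, 13, 15}
  (1,0,0,1) <- {16, 18}
  (1,1,1,1) <- {17, 19}
Distinct abstract states = 6

6


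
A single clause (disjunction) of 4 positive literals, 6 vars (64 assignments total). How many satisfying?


Step 1: Total=2^6=64
Step 2: Unsat when all 4 false: 2^2=4
Step 3: Sat=64-4=60

60


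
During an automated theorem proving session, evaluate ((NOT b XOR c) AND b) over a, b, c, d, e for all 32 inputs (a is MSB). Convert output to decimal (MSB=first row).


Formula: ((NOT b XOR c) AND b) over a, b, c, d, e (32 rows)
Evaluate each row (bits = a,b,c,d,e, MSB first):
  row 0 [00000]: ((NOT 0 XOR 0) AND 0) -> 0
  row 1 [00001]: ((NOT 0 XOR 0) AND 0) -> 0
  row 2 [00010]: ((NOT 0 XOR 0) AND 0) -> 0
  row 3 [00011]: ((NOT 0 XOR 0) AND 0) -> 0
  row 4 [00100]: ((NOT 0 XOR 1) AND 0) -> 0
  row 5 [00101]: ((NOT 0 XOR 1) AND 0) -> 0
  row 6 [00110]: ((NOT 0 XOR 1) AND 0) -> 0
  row 7 [00111]: ((NOT 0 XOR 1) AND 0) -> 0
  row 8 [01000]: ((NOT 1 XOR 0) AND 1) -> 0
  row 9 [01001]: ((NOT 1 XOR 0) AND 1) -> 0
  row 10 [01010]: ((NOT 1 XOR 0) AND 1) -> 0
  row 11 [01011]: ((NOT 1 XOR 0) AND 1) -> 0
  row 12 [01100]: ((NOT 1 XOR 1) AND 1) -> 1
  row 13 [01101]: ((NOT 1 XOR 1) AND 1) -> 1
  row 14 [01110]: ((NOT 1 XOR 1) AND 1) -> 1
  row 15 [01111]: ((NOT 1 XOR 1) AND 1) -> 1
  row 16 [10000]: ((NOT 0 XOR 0) AND 0) -> 0
  row 17 [10001]: ((NOT 0 XOR 0) AND 0) -> 0
  row 18 [10010]: ((NOT 0 XOR 0) AND 0) -> 0
  row 19 [10011]: ((NOT 0 XOR 0) AND 0) -> 0
  row 20 [10100]: ((NOT 0 XOR 1) AND 0) -> 0
  row 21 [10101]: ((NOT 0 XOR 1) AND 0) -> 0
  row 22 [10110]: ((NOT 0 XOR 1) AND 0) -> 0
  row 23 [10111]: ((NOT 0 XOR 1) AND 0) -> 0
  row 24 [11000]: ((NOT 1 XOR 0) AND 1) -> 0
  row 25 [11001]: ((NOT 1 XOR 0) AND 1) -> 0
  row 26 [11010]: ((NOT 1 XOR 0) AND 1) -> 0
  row 27 [11011]: ((NOT 1 XOR 0) AND 1) -> 0
  row 28 [11100]: ((NOT 1 XOR 1) AND 1) -> 1
  row 29 [11101]: ((NOT 1 XOR 1) AND 1) -> 1
  row 30 [11110]: ((NOT 1 XOR 1) AND 1) -> 1
  row 31 [11111]: ((NOT 1 XOR 1) AND 1) -> 1
Full result column, 4 rows per line (a,b,c fixed per line; d,e runs 00..11 left to right):
  rows 0-3 [a,b,c=000]: 0000  = hex 0
  rows 4-7 [a,b,c=001]: 0000  = hex 0
  rows 8-11 [a,b,c=010]: 0000  = hex 0
  rows 12-15 [a,b,c=011]: 1111  = hex F
  rows 16-19 [a,b,c=100]: 0000  = hex 0
  rows 20-23 [a,b,c=101]: 0000  = hex 0
  rows 24-27 [a,b,c=110]: 0000  = hex 0
  rows 28-31 [a,b,c=111]: 1111  = hex F
Output column (row 0 .. row 31) = 00000000000011110000000000001111
Output column grouped in 4s = 0000 0000 0000 1111 0000 0000 0000 1111 = 0x000F000F
Convert to decimal digit by digit (value = value*16 + digit):
  0 -> 0
  0*16 + 0 = 0
  0*16 + 0 = 0
  0*16 + 15 (F) = 15
  15*16 + 0 = 240
  240*16 + 0 = 3840
  3840*16 + 0 = 61440
  61440*16 + 15 (F) = 983055
Decimal = 983055

983055


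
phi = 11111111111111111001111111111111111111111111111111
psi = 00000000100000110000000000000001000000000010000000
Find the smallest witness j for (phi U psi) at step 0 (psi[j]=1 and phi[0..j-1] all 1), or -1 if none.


(phi U psi) at 0: need smallest j with psi[j]=1 and phi[i]=1 for all i in [0,j).
Scan from step 0:
  step 0: phi=1, psi=0 -> continue
  step 1: phi=1, psi=0 -> continue
  step 2: phi=1, psi=0 -> continue
  step 3: phi=1, psi=0 -> continue
  step 8: psi=1 and phi held for [0,8) -> witness found
Witness step = 8

8


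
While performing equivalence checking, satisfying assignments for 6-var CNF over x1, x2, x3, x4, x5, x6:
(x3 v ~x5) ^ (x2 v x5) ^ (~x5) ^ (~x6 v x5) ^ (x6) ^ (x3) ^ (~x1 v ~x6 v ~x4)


CNF with 7 clauses over 6 vars (64 assignments).
An assignment satisfies CNF iff every clause has >=1 true literal.
Check each row (bits = x1,x2,x3,x4,x5,x6; clause T/F shown):
  row 0 [000000]: clauses=TFTTFFT -> 0
  row 1 [000001]: clauses=TFTFTFT -> 0
  row 2 [000010]: clauses=FTFTFFT -> 0
  row 3 [000011]: clauses=FTFTTFT -> 0
  row 4 [000100]: clauses=TFTTFFT -> 0
  (every remaining row is evaluated the same way; all 64 results are listed next)
Full result column, 8 rows per line (x1,x2,x3 fixed per line; x4,x5,x6 runs 000..111 left to right):
  rows 0-7 [x1,x2,x3=000]: 00000000  (ones: 0)
  rows 8-15 [x1,x2,x3=001]: 00000000  (ones: 0)
  rows 16-23 [x1,x2,x3=010]: 00000000  (ones: 0)
  rows 24-31 [x1,x2,x3=011]: 00000000  (ones: 0)
  rows 32-39 [x1,x2,x3=100]: 00000000  (ones: 0)
  rows 40-47 [x1,x2,x3=101]: 00000000  (ones: 0)
  rows 48-55 [x1,x2,x3=110]: 00000000  (ones: 0)
  rows 56-63 [x1,x2,x3=111]: 00000000  (ones: 0)
Satisfying assignments = 0+0+0+0+0+0+0+0 = 0

0


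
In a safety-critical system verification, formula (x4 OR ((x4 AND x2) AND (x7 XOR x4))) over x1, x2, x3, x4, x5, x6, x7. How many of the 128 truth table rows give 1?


Formula: (x4 OR ((x4 AND x2) AND (x7 XOR x4))) over 7 vars (128 rows)
Evaluate each row (x1, x2, x3, x4, x5, x6, x7 as bits, MSB first):
  row 0 [0000000]: (0 OR ((0 AND 0) AND (0 XOR 0))) -> 0
  row 1 [0000001]: (0 OR ((0 AND 0) AND (1 XOR 0))) -> 0
  row 2 [0000010]: (0 OR ((0 AND 0) AND (0 XOR 0))) -> 0
  row 3 [0000011]: (0 OR ((0 AND 0) AND (1 XOR 0))) -> 0
  row 4 [0000100]: (0 OR ((0 AND 0) AND (0 XOR 0))) -> 0
  (every remaining row is evaluated the same way; all 128 results are listed next)
Full result column, 8 rows per line (x1,x2,x3,x4 fixed per line; x5,x6,x7 runs 000..111 left to right):
  rows 0-7 [x1,x2,x3,x4=0000]: 00000000  (ones: 0)
  rows 8-15 [x1,x2,x3,x4=0001]: 11111111  (ones: 8)
  rows 16-23 [x1,x2,x3,x4=0010]: 00000000  (ones: 0)
  rows 24-31 [x1,x2,x3,x4=0011]: 11111111  (ones: 8)
  rows 32-39 [x1,x2,x3,x4=0100]: 00000000  (ones: 0)
  rows 40-47 [x1,x2,x3,x4=0101]: 11111111  (ones: 8)
  rows 48-55 [x1,x2,x3,x4=0110]: 00000000  (ones: 0)
  rows 56-63 [x1,x2,x3,x4=0111]: 11111111  (ones: 8)
  rows 64-71 [x1,x2,x3,x4=1000]: 00000000  (ones: 0)
  rows 72-79 [x1,x2,x3,x4=1001]: 11111111  (ones: 8)
  rows 80-87 [x1,x2,x3,x4=1010]: 00000000  (ones: 0)
  rows 88-95 [x1,x2,x3,x4=1011]: 11111111  (ones: 8)
  rows 96-103 [x1,x2,x3,x4=1100]: 00000000  (ones: 0)
  rows 104-111 [x1,x2,x3,x4=1101]: 11111111  (ones: 8)
  rows 112-119 [x1,x2,x3,x4=1110]: 00000000  (ones: 0)
  rows 120-127 [x1,x2,x3,x4=1111]: 11111111  (ones: 8)
Count of 1-rows = 0+8+0+8+0+8+0+8+0+8+0+8+0+8+0+8 = 64

64


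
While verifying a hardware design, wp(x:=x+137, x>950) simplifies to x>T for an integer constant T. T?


Formula: wp(x:=E, P) = P[E/x] (substitute E for x in postcondition)
Step 1: Postcondition: x>950
Step 2: Substitute x+137 for x: x+137>950
Step 3: Solve for x: x > 950-137 = 813

813


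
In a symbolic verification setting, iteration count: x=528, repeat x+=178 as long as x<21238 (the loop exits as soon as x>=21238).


Step 1: x goes from 528 toward 21238 by 178; the body runs while x<21238, so iterations = ceil((bound-start)/step)
Step 2: Distance=20710
Step 3: ceil(20710/178)=117

117


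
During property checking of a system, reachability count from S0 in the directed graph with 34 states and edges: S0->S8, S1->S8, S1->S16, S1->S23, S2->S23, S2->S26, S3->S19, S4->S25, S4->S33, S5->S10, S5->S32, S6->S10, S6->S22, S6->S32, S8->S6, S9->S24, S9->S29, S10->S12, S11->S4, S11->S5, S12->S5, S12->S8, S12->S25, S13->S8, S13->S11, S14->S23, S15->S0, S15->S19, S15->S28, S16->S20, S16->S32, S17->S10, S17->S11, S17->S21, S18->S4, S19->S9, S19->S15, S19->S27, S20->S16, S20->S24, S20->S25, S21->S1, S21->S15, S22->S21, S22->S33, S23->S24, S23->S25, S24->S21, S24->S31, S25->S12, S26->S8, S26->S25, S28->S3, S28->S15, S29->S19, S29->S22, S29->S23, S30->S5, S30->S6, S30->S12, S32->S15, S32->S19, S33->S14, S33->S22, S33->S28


BFS from S0:
  layer 0: {S0}
  layer 1: {S8}
  layer 2: {S6}
  layer 3: {S10, S22, S32}
  layer 4: {S12, S15, S19, S21, S33}
  layer 5: {S1, S5, S9, S14, S25, S27, S28}
  layer 6: {S3, S16, S23, S24, S29}
  layer 7: {S20, S31}
Reachable set: {S0, S1, S3, S5, S6, S8, S9, S10, S12, S14, S15, S16, S19, S20, S21, S22, S23, S24, S25, S27, S28, S29, S31, S32, S33}
Count = 25

25


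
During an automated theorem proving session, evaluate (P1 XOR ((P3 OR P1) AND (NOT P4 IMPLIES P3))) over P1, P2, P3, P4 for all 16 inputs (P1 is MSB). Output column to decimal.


Formula: (P1 XOR ((P3 OR P1) AND (NOT P4 IMPLIES P3))) over P1, P2, P3, P4 (16 rows)
Evaluate each row (bits = P1,P2,P3,P4, MSB first):
  row 0 [0000]: (0 XOR ((0 OR 0) AND (NOT 0 IMPLIES 0))) -> 0
  row 1 [0001]: (0 XOR ((0 OR 0) AND (NOT 1 IMPLIES 0))) -> 0
  row 2 [0010]: (0 XOR ((1 OR 0) AND (NOT 0 IMPLIES 1))) -> 1
  row 3 [0011]: (0 XOR ((1 OR 0) AND (NOT 1 IMPLIES 1))) -> 1
  row 4 [0100]: (0 XOR ((0 OR 0) AND (NOT 0 IMPLIES 0))) -> 0
  row 5 [0101]: (0 XOR ((0 OR 0) AND (NOT 1 IMPLIES 0))) -> 0
  row 6 [0110]: (0 XOR ((1 OR 0) AND (NOT 0 IMPLIES 1))) -> 1
  row 7 [0111]: (0 XOR ((1 OR 0) AND (NOT 1 IMPLIES 1))) -> 1
  row 8 [1000]: (1 XOR ((0 OR 1) AND (NOT 0 IMPLIES 0))) -> 1
  row 9 [1001]: (1 XOR ((0 OR 1) AND (NOT 1 IMPLIES 0))) -> 0
  row 10 [1010]: (1 XOR ((1 OR 1) AND (NOT 0 IMPLIES 1))) -> 0
  row 11 [1011]: (1 XOR ((1 OR 1) AND (NOT 1 IMPLIES 1))) -> 0
  row 12 [1100]: (1 XOR ((0 OR 1) AND (NOT 0 IMPLIES 0))) -> 1
  row 13 [1101]: (1 XOR ((0 OR 1) AND (NOT 1 IMPLIES 0))) -> 0
  row 14 [1110]: (1 XOR ((1 OR 1) AND (NOT 0 IMPLIES 1))) -> 0
  row 15 [1111]: (1 XOR ((1 OR 1) AND (NOT 1 IMPLIES 1))) -> 0
Full result column, 4 rows per line (P1,P2 fixed per line; P3,P4 runs 00..11 left to right):
  rows 0-3 [P1,P2=00]: 0011  = hex 3
  rows 4-7 [P1,P2=01]: 0011  = hex 3
  rows 8-11 [P1,P2=10]: 1000  = hex 8
  rows 12-15 [P1,P2=11]: 1000  = hex 8
Output column (row 0 .. row 15) = 0011001110001000
Output column grouped in 4s = 0011 0011 1000 1000 = 0x3388
Convert to decimal digit by digit (value = value*16 + digit):
  3 -> 3
  3*16 + 3 = 51
  51*16 + 8 = 824
  824*16 + 8 = 13192
Decimal = 13192

13192


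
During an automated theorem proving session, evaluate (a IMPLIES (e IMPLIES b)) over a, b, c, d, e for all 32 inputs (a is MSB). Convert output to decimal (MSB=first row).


Formula: (a IMPLIES (e IMPLIES b)) over a, b, c, d, e (32 rows)
Evaluate each row (bits = a,b,c,d,e, MSB first):
  row 0 [00000]: (0 IMPLIES (0 IMPLIES 0)) -> 1
  row 1 [00001]: (0 IMPLIES (1 IMPLIES 0)) -> 1
  row 2 [00010]: (0 IMPLIES (0 IMPLIES 0)) -> 1
  row 3 [00011]: (0 IMPLIES (1 IMPLIES 0)) -> 1
  row 4 [00100]: (0 IMPLIES (0 IMPLIES 0)) -> 1
  row 5 [00101]: (0 IMPLIES (1 IMPLIES 0)) -> 1
  row 6 [00110]: (0 IMPLIES (0 IMPLIES 0)) -> 1
  row 7 [00111]: (0 IMPLIES (1 IMPLIES 0)) -> 1
  row 8 [01000]: (0 IMPLIES (0 IMPLIES 1)) -> 1
  row 9 [01001]: (0 IMPLIES (1 IMPLIES 1)) -> 1
  row 10 [01010]: (0 IMPLIES (0 IMPLIES 1)) -> 1
  row 11 [01011]: (0 IMPLIES (1 IMPLIES 1)) -> 1
  row 12 [01100]: (0 IMPLIES (0 IMPLIES 1)) -> 1
  row 13 [01101]: (0 IMPLIES (1 IMPLIES 1)) -> 1
  row 14 [01110]: (0 IMPLIES (0 IMPLIES 1)) -> 1
  row 15 [01111]: (0 IMPLIES (1 IMPLIES 1)) -> 1
  row 16 [10000]: (1 IMPLIES (0 IMPLIES 0)) -> 1
  row 17 [10001]: (1 IMPLIES (1 IMPLIES 0)) -> 0
  row 18 [10010]: (1 IMPLIES (0 IMPLIES 0)) -> 1
  row 19 [10011]: (1 IMPLIES (1 IMPLIES 0)) -> 0
  row 20 [10100]: (1 IMPLIES (0 IMPLIES 0)) -> 1
  row 21 [10101]: (1 IMPLIES (1 IMPLIES 0)) -> 0
  row 22 [10110]: (1 IMPLIES (0 IMPLIES 0)) -> 1
  row 23 [10111]: (1 IMPLIES (1 IMPLIES 0)) -> 0
  row 24 [11000]: (1 IMPLIES (0 IMPLIES 1)) -> 1
  row 25 [11001]: (1 IMPLIES (1 IMPLIES 1)) -> 1
  row 26 [11010]: (1 IMPLIES (0 IMPLIES 1)) -> 1
  row 27 [11011]: (1 IMPLIES (1 IMPLIES 1)) -> 1
  row 28 [11100]: (1 IMPLIES (0 IMPLIES 1)) -> 1
  row 29 [11101]: (1 IMPLIES (1 IMPLIES 1)) -> 1
  row 30 [11110]: (1 IMPLIES (0 IMPLIES 1)) -> 1
  row 31 [11111]: (1 IMPLIES (1 IMPLIES 1)) -> 1
Full result column, 4 rows per line (a,b,c fixed per line; d,e runs 00..11 left to right):
  rows 0-3 [a,b,c=000]: 1111  = hex F
  rows 4-7 [a,b,c=001]: 1111  = hex F
  rows 8-11 [a,b,c=010]: 1111  = hex F
  rows 12-15 [a,b,c=011]: 1111  = hex F
  rows 16-19 [a,b,c=100]: 1010  = hex A
  rows 20-23 [a,b,c=101]: 1010  = hex A
  rows 24-27 [a,b,c=110]: 1111  = hex F
  rows 28-31 [a,b,c=111]: 1111  = hex F
Output column (row 0 .. row 31) = 11111111111111111010101011111111
Output column grouped in 4s = 1111 1111 1111 1111 1010 1010 1111 1111 = 0xFFFFAAFF
Convert to decimal digit by digit (value = value*16 + digit):
  F -> 15
  15*16 + 15 (F) = 255
  255*16 + 15 (F) = 4095
  4095*16 + 15 (F) = 65535
  65535*16 + 10 (A) = 1048570
  1048570*16 + 10 (A) = 16777130
  16777130*16 + 15 (F) = 268434095
  268434095*16 + 15 (F) = 4294945535
Decimal = 4294945535

4294945535


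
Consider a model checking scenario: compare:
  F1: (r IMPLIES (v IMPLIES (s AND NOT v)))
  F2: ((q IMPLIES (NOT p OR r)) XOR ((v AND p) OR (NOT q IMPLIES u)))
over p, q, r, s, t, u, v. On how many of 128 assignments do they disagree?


F1 = (r IMPLIES (v IMPLIES (s AND NOT v)))
F2 = ((q IMPLIES (NOT p OR r)) XOR ((v AND p) OR (NOT q IMPLIES u)))
Evaluate both on each of 128 rows (bits = p,q,r,s,t,u,v):
  row 0 [0000000]: F1=1 F2=1 -> 0
  row 1 [0000001]: F1=1 F2=1 -> 0
  row 2 [0000010]: F1=1 F2=0 (differ) -> 1
  row 3 [0000011]: F1=1 F2=0 (differ) -> 1
  row 4 [0000100]: F1=1 F2=1 -> 0
  (every remaining row is evaluated the same way; all 128 results are listed next)
Full result column, 8 rows per line (p,q,r,s fixed per line; t,u,v runs 000..111 left to right):
  rows 0-7 [p,q,r,s=0000]: 00110011  (ones: 4)
  rows 8-15 [p,q,r,s=0001]: 00110011  (ones: 4)
  rows 16-23 [p,q,r,s=0010]: 01100110  (ones: 4)
  rows 24-31 [p,q,r,s=0011]: 01100110  (ones: 4)
  rows 32-39 [p,q,r,s=0100]: 11111111  (ones: 8)
  rows 40-47 [p,q,r,s=0101]: 11111111  (ones: 8)
  rows 48-55 [p,q,r,s=0110]: 10101010  (ones: 4)
  rows 56-63 [p,q,r,s=0111]: 10101010  (ones: 4)
  rows 64-71 [p,q,r,s=1000]: 01110111  (ones: 6)
  rows 72-79 [p,q,r,s=1001]: 01110111  (ones: 6)
  rows 80-87 [p,q,r,s=1010]: 00100010  (ones: 2)
  rows 88-95 [p,q,r,s=1011]: 00100010  (ones: 2)
  rows 96-103 [p,q,r,s=1100]: 00000000  (ones: 0)
  rows 104-111 [p,q,r,s=1101]: 00000000  (ones: 0)
  rows 112-119 [p,q,r,s=1110]: 10101010  (ones: 4)
  rows 120-127 [p,q,r,s=1111]: 10101010  (ones: 4)
Disagreements = 4+4+4+4+8+8+4+4+6+6+2+2+0+0+4+4 = 64

64


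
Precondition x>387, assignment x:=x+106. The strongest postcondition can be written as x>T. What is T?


Formula: sp(P, x:=E) = exists old_x. (x = E[old_x/x]) AND P[old_x/x] (old_x is the value of x before the assignment; eliminate old_x by solving x = E[old_x/x] for old_x)
Step 1: Precondition P: x>387, i.e. old_x > 387
Step 2: Assignment gives x = old_x + 106, so old_x = x - 106
Step 3: Substitute into P: x - 106 > 387
Step 4: Simplify: x > 387+106 = 493

493


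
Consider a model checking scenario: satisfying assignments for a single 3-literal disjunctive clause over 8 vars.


Step 1: Total=2^8=256
Step 2: Unsat when all 3 false: 2^5=32
Step 3: Sat=256-32=224

224


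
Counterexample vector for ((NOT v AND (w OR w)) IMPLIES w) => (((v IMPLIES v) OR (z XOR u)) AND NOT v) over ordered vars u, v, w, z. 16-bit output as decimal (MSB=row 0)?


F1 = ((NOT v AND (w OR w)) IMPLIES w)
F2 = (((v IMPLIES v) OR (z XOR u)) AND NOT v)
Counterexample to F1=>F2 is where F1=1 and F2=0.
Evaluate each row (bits = u,v,w,z, MSB first):
  row 0 [0000]: F1=1 F2=1 -> F1&~F2 -> 0
  row 1 [0001]: F1=1 F2=1 -> F1&~F2 -> 0
  row 2 [0010]: F1=1 F2=1 -> F1&~F2 -> 0
  row 3 [0011]: F1=1 F2=1 -> F1&~F2 -> 0
  row 4 [0100]: F1=1 F2=0 -> F1&~F2 -> 1
  row 5 [0101]: F1=1 F2=0 -> F1&~F2 -> 1
  row 6 [0110]: F1=1 F2=0 -> F1&~F2 -> 1
  row 7 [0111]: F1=1 F2=0 -> F1&~F2 -> 1
  row 8 [1000]: F1=1 F2=1 -> F1&~F2 -> 0
  row 9 [1001]: F1=1 F2=1 -> F1&~F2 -> 0
  row 10 [1010]: F1=1 F2=1 -> F1&~F2 -> 0
  row 11 [1011]: F1=1 F2=1 -> F1&~F2 -> 0
  row 12 [1100]: F1=1 F2=0 -> F1&~F2 -> 1
  row 13 [1101]: F1=1 F2=0 -> F1&~F2 -> 1
  row 14 [1110]: F1=1 F2=0 -> F1&~F2 -> 1
  row 15 [1111]: F1=1 F2=0 -> F1&~F2 -> 1
Full result column, 4 rows per line (u,v fixed per line; w,z runs 00..11 left to right):
  rows 0-3 [u,v=00]: 0000  = hex 0
  rows 4-7 [u,v=01]: 1111  = hex F
  rows 8-11 [u,v=10]: 0000  = hex 0
  rows 12-15 [u,v=11]: 1111  = hex F
Counterexample vector (row 0 .. row 15) = 0000111100001111
Output column grouped in 4s = 0000 1111 0000 1111 = 0x0F0F
Convert to decimal digit by digit (value = value*16 + digit):
  0 -> 0
  0*16 + 15 (F) = 15
  15*16 + 0 = 240
  240*16 + 15 (F) = 3855
Decimal = 3855

3855


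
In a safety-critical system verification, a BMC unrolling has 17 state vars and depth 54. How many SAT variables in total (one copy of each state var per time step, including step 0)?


BMC unrolls to depth k, creating one copy of each state var for steps 0..k.
Step count = 54 + 1 = 55 (steps 0 through 54)
Vars per step = 17
Total = 17 * 55 = 935

935


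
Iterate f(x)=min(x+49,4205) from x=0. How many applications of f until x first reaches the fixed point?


Step 1: x=0, cap=4205, increment=49
Step 2: x grows by 49 each step until capped at 4205; fixed point is x=4205
Step 3: iterations = ceil(4205/49) = 86

86


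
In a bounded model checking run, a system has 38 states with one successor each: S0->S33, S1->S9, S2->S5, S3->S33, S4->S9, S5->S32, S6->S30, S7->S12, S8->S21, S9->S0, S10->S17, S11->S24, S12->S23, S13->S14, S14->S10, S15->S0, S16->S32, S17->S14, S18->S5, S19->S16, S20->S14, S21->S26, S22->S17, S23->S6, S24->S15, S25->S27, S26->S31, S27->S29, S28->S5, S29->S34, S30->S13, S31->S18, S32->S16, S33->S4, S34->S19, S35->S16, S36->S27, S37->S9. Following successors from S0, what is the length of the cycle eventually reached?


Trace from S0 until a state repeats:
  S0 -> S33 -> S4 -> S9 -> S0
S0 first seen at step 0, revisited at step 4.
Cycle length = 4 - 0 = 4

4


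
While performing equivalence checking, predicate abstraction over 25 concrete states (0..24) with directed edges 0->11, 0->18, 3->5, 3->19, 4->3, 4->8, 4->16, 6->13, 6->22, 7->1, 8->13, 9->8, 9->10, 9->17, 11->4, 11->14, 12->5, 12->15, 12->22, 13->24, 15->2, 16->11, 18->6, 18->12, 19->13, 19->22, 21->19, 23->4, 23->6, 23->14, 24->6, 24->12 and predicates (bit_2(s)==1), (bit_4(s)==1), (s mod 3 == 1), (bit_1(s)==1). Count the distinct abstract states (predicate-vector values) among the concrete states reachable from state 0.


BFS from 0:
Concrete reachable: {0, 2, 3, 4, 5, 6, 8, 11, 12, 13, 14, 15, 16, 18, 19, 22, 24}
Abstract via predicates (bit_2(s)==1), (bit_4(s)==1), (s mod 3 == 1), (bit_1(s)==1):
  (0,0,0,0) <- {0, 8}
  (0,0,0,1) <- {2, 3, 11}
  (0,1,0,0) <- {24}
  (0,1,0,1) <- {18}
  (0,1,1,0) <- {16}
  (0,1,1,1) <- {19}
  (1,0,0,0) <- {5, 12}
  (1,0,0,1) <- {6, 14, 15}
  (1,0,1,0) <- {4, 13}
  (1,1,1,1) <- {22}
Distinct abstract states = 10

10


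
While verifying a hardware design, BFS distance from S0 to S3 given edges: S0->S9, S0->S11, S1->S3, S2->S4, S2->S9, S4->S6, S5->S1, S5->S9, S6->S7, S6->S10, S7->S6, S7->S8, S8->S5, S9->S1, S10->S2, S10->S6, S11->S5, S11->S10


BFS layer-by-layer from S0:
  dist 0: {S0}
  dist 1: {S9, S11}
  dist 2: {S1, S5, S10}
  dist 3: {S2, S3, S6}
  -> S3 reached at distance 3
Shortest path length = 3

3


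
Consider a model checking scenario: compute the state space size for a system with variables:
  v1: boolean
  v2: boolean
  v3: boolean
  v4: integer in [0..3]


State space = product of domain sizes of all variables.
Domain sizes:
  v1 (boolean): 2
  v2 (boolean): 2
  v3 (boolean): 2
  v4 (integer in [0..3]): 4
Product = 2 * 2 * 2 * 4 = 32

32


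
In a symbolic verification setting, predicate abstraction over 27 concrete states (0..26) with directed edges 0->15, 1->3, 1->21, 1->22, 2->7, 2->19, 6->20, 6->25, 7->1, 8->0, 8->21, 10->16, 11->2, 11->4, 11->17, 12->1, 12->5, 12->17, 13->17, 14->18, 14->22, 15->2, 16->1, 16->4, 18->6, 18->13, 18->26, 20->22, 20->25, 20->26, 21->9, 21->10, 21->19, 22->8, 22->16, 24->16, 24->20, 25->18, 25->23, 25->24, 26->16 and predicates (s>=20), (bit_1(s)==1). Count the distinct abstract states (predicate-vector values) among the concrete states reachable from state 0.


BFS from 0:
Concrete reachable: {0, 1, 2, 3, 4, 7, 8, 9, 10, 15, 16, 19, 21, 22}
Abstract via predicates (s>=20), (bit_1(s)==1):
  (0,0) <- {0, 1, 4, 8, 9, 16}
  (0,1) <- {2, 3, 7, 10, 15, 19}
  (1,0) <- {21}
  (1,1) <- {22}
Distinct abstract states = 4

4


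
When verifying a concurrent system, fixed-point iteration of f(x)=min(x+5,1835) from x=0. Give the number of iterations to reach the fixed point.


Step 1: x=0, cap=1835, increment=5
Step 2: x grows by 5 each step until capped at 1835; fixed point is x=1835
Step 3: iterations = ceil(1835/5) = 367

367


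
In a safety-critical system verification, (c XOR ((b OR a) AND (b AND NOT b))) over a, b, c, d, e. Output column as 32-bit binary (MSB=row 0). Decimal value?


Formula: (c XOR ((b OR a) AND (b AND NOT b))) over a, b, c, d, e (32 rows)
Evaluate each row (bits = a,b,c,d,e, MSB first):
  row 0 [00000]: (0 XOR ((0 OR 0) AND (0 AND NOT 0))) -> 0
  row 1 [00001]: (0 XOR ((0 OR 0) AND (0 AND NOT 0))) -> 0
  row 2 [00010]: (0 XOR ((0 OR 0) AND (0 AND NOT 0))) -> 0
  row 3 [00011]: (0 XOR ((0 OR 0) AND (0 AND NOT 0))) -> 0
  row 4 [00100]: (1 XOR ((0 OR 0) AND (0 AND NOT 0))) -> 1
  row 5 [00101]: (1 XOR ((0 OR 0) AND (0 AND NOT 0))) -> 1
  row 6 [00110]: (1 XOR ((0 OR 0) AND (0 AND NOT 0))) -> 1
  row 7 [00111]: (1 XOR ((0 OR 0) AND (0 AND NOT 0))) -> 1
  row 8 [01000]: (0 XOR ((1 OR 0) AND (1 AND NOT 1))) -> 0
  row 9 [01001]: (0 XOR ((1 OR 0) AND (1 AND NOT 1))) -> 0
  row 10 [01010]: (0 XOR ((1 OR 0) AND (1 AND NOT 1))) -> 0
  row 11 [01011]: (0 XOR ((1 OR 0) AND (1 AND NOT 1))) -> 0
  row 12 [01100]: (1 XOR ((1 OR 0) AND (1 AND NOT 1))) -> 1
  row 13 [01101]: (1 XOR ((1 OR 0) AND (1 AND NOT 1))) -> 1
  row 14 [01110]: (1 XOR ((1 OR 0) AND (1 AND NOT 1))) -> 1
  row 15 [01111]: (1 XOR ((1 OR 0) AND (1 AND NOT 1))) -> 1
  row 16 [10000]: (0 XOR ((0 OR 1) AND (0 AND NOT 0))) -> 0
  row 17 [10001]: (0 XOR ((0 OR 1) AND (0 AND NOT 0))) -> 0
  row 18 [10010]: (0 XOR ((0 OR 1) AND (0 AND NOT 0))) -> 0
  row 19 [10011]: (0 XOR ((0 OR 1) AND (0 AND NOT 0))) -> 0
  row 20 [10100]: (1 XOR ((0 OR 1) AND (0 AND NOT 0))) -> 1
  row 21 [10101]: (1 XOR ((0 OR 1) AND (0 AND NOT 0))) -> 1
  row 22 [10110]: (1 XOR ((0 OR 1) AND (0 AND NOT 0))) -> 1
  row 23 [10111]: (1 XOR ((0 OR 1) AND (0 AND NOT 0))) -> 1
  row 24 [11000]: (0 XOR ((1 OR 1) AND (1 AND NOT 1))) -> 0
  row 25 [11001]: (0 XOR ((1 OR 1) AND (1 AND NOT 1))) -> 0
  row 26 [11010]: (0 XOR ((1 OR 1) AND (1 AND NOT 1))) -> 0
  row 27 [11011]: (0 XOR ((1 OR 1) AND (1 AND NOT 1))) -> 0
  row 28 [11100]: (1 XOR ((1 OR 1) AND (1 AND NOT 1))) -> 1
  row 29 [11101]: (1 XOR ((1 OR 1) AND (1 AND NOT 1))) -> 1
  row 30 [11110]: (1 XOR ((1 OR 1) AND (1 AND NOT 1))) -> 1
  row 31 [11111]: (1 XOR ((1 OR 1) AND (1 AND NOT 1))) -> 1
Full result column, 4 rows per line (a,b,c fixed per line; d,e runs 00..11 left to right):
  rows 0-3 [a,b,c=000]: 0000  = hex 0
  rows 4-7 [a,b,c=001]: 1111  = hex F
  rows 8-11 [a,b,c=010]: 0000  = hex 0
  rows 12-15 [a,b,c=011]: 1111  = hex F
  rows 16-19 [a,b,c=100]: 0000  = hex 0
  rows 20-23 [a,b,c=101]: 1111  = hex F
  rows 24-27 [a,b,c=110]: 0000  = hex 0
  rows 28-31 [a,b,c=111]: 1111  = hex F
Output column (row 0 .. row 31) = 00001111000011110000111100001111
Output column grouped in 4s = 0000 1111 0000 1111 0000 1111 0000 1111 = 0x0F0F0F0F
Convert to decimal digit by digit (value = value*16 + digit):
  0 -> 0
  0*16 + 15 (F) = 15
  15*16 + 0 = 240
  240*16 + 15 (F) = 3855
  3855*16 + 0 = 61680
  61680*16 + 15 (F) = 986895
  986895*16 + 0 = 15790320
  15790320*16 + 15 (F) = 252645135
Decimal = 252645135

252645135


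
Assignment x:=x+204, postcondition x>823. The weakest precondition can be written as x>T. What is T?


Formula: wp(x:=E, P) = P[E/x] (substitute E for x in postcondition)
Step 1: Postcondition: x>823
Step 2: Substitute x+204 for x: x+204>823
Step 3: Solve for x: x > 823-204 = 619

619


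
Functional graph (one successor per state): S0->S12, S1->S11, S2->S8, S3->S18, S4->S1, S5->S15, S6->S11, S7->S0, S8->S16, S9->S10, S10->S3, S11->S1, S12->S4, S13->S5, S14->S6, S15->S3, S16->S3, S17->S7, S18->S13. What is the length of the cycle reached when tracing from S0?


Trace from S0 until a state repeats:
  S0 -> S12 -> S4 -> S1 -> S11 -> S1
S1 first seen at step 3, revisited at step 5.
Cycle length = 5 - 3 = 2

2


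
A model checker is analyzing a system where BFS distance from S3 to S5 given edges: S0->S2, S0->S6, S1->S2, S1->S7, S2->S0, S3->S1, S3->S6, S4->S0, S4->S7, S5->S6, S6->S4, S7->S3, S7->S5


BFS layer-by-layer from S3:
  dist 0: {S3}
  dist 1: {S1, S6}
  dist 2: {S2, S4, S7}
  dist 3: {S0, S5}
  -> S5 reached at distance 3
Shortest path length = 3

3


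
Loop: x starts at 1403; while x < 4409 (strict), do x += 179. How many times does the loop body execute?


Step 1: x goes from 1403 toward 4409 by 179; the body runs while x<4409, so iterations = ceil((bound-start)/step)
Step 2: Distance=3006
Step 3: ceil(3006/179)=17

17


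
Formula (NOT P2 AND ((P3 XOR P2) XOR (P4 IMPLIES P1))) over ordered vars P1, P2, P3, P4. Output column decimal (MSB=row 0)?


Formula: (NOT P2 AND ((P3 XOR P2) XOR (P4 IMPLIES P1))) over P1, P2, P3, P4 (16 rows)
Evaluate each row (bits = P1,P2,P3,P4, MSB first):
  row 0 [0000]: (NOT 0 AND ((0 XOR 0) XOR (0 IMPLIES 0))) -> 1
  row 1 [0001]: (NOT 0 AND ((0 XOR 0) XOR (1 IMPLIES 0))) -> 0
  row 2 [0010]: (NOT 0 AND ((1 XOR 0) XOR (0 IMPLIES 0))) -> 0
  row 3 [0011]: (NOT 0 AND ((1 XOR 0) XOR (1 IMPLIES 0))) -> 1
  row 4 [0100]: (NOT 1 AND ((0 XOR 1) XOR (0 IMPLIES 0))) -> 0
  row 5 [0101]: (NOT 1 AND ((0 XOR 1) XOR (1 IMPLIES 0))) -> 0
  row 6 [0110]: (NOT 1 AND ((1 XOR 1) XOR (0 IMPLIES 0))) -> 0
  row 7 [0111]: (NOT 1 AND ((1 XOR 1) XOR (1 IMPLIES 0))) -> 0
  row 8 [1000]: (NOT 0 AND ((0 XOR 0) XOR (0 IMPLIES 1))) -> 1
  row 9 [1001]: (NOT 0 AND ((0 XOR 0) XOR (1 IMPLIES 1))) -> 1
  row 10 [1010]: (NOT 0 AND ((1 XOR 0) XOR (0 IMPLIES 1))) -> 0
  row 11 [1011]: (NOT 0 AND ((1 XOR 0) XOR (1 IMPLIES 1))) -> 0
  row 12 [1100]: (NOT 1 AND ((0 XOR 1) XOR (0 IMPLIES 1))) -> 0
  row 13 [1101]: (NOT 1 AND ((0 XOR 1) XOR (1 IMPLIES 1))) -> 0
  row 14 [1110]: (NOT 1 AND ((1 XOR 1) XOR (0 IMPLIES 1))) -> 0
  row 15 [1111]: (NOT 1 AND ((1 XOR 1) XOR (1 IMPLIES 1))) -> 0
Full result column, 4 rows per line (P1,P2 fixed per line; P3,P4 runs 00..11 left to right):
  rows 0-3 [P1,P2=00]: 1001  = hex 9
  rows 4-7 [P1,P2=01]: 0000  = hex 0
  rows 8-11 [P1,P2=10]: 1100  = hex C
  rows 12-15 [P1,P2=11]: 0000  = hex 0
Output column (row 0 .. row 15) = 1001000011000000
Output column grouped in 4s = 1001 0000 1100 0000 = 0x90C0
Convert to decimal digit by digit (value = value*16 + digit):
  9 -> 9
  9*16 + 0 = 144
  144*16 + 12 (C) = 2316
  2316*16 + 0 = 37056
Decimal = 37056

37056
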